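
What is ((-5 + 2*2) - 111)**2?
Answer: 12544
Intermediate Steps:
((-5 + 2*2) - 111)**2 = ((-5 + 4) - 111)**2 = (-1 - 111)**2 = (-112)**2 = 12544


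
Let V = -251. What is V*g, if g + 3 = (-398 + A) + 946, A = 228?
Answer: -194023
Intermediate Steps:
g = 773 (g = -3 + ((-398 + 228) + 946) = -3 + (-170 + 946) = -3 + 776 = 773)
V*g = -251*773 = -194023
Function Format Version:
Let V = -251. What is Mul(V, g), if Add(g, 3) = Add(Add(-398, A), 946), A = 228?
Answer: -194023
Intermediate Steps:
g = 773 (g = Add(-3, Add(Add(-398, 228), 946)) = Add(-3, Add(-170, 946)) = Add(-3, 776) = 773)
Mul(V, g) = Mul(-251, 773) = -194023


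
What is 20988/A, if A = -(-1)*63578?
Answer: 10494/31789 ≈ 0.33011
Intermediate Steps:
A = 63578 (A = -1*(-63578) = 63578)
20988/A = 20988/63578 = 20988*(1/63578) = 10494/31789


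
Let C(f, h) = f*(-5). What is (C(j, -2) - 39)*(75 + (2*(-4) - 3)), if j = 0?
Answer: -2496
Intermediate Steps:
C(f, h) = -5*f
(C(j, -2) - 39)*(75 + (2*(-4) - 3)) = (-5*0 - 39)*(75 + (2*(-4) - 3)) = (0 - 39)*(75 + (-8 - 3)) = -39*(75 - 11) = -39*64 = -2496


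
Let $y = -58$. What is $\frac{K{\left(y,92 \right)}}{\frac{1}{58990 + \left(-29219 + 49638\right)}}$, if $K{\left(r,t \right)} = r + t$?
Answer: $2699906$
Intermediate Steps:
$\frac{K{\left(y,92 \right)}}{\frac{1}{58990 + \left(-29219 + 49638\right)}} = \frac{-58 + 92}{\frac{1}{58990 + \left(-29219 + 49638\right)}} = \frac{34}{\frac{1}{58990 + 20419}} = \frac{34}{\frac{1}{79409}} = 34 \frac{1}{\frac{1}{79409}} = 34 \cdot 79409 = 2699906$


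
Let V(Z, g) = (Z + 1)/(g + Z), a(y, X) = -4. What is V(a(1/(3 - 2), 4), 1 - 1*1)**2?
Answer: 9/16 ≈ 0.56250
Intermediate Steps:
V(Z, g) = (1 + Z)/(Z + g)
V(a(1/(3 - 2), 4), 1 - 1*1)**2 = ((1 - 4)/(-4 + (1 - 1*1)))**2 = (-3/(-4 + (1 - 1)))**2 = (-3/(-4 + 0))**2 = (-3/(-4))**2 = (-1/4*(-3))**2 = (3/4)**2 = 9/16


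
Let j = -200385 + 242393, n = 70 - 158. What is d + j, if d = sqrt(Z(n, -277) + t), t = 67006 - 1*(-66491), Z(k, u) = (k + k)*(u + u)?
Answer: 42008 + sqrt(231001) ≈ 42489.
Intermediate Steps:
n = -88
j = 42008
Z(k, u) = 4*k*u (Z(k, u) = (2*k)*(2*u) = 4*k*u)
t = 133497 (t = 67006 + 66491 = 133497)
d = sqrt(231001) (d = sqrt(4*(-88)*(-277) + 133497) = sqrt(97504 + 133497) = sqrt(231001) ≈ 480.63)
d + j = sqrt(231001) + 42008 = 42008 + sqrt(231001)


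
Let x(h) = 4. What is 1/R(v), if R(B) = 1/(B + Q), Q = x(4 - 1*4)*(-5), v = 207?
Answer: 187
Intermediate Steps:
Q = -20 (Q = 4*(-5) = -20)
R(B) = 1/(-20 + B) (R(B) = 1/(B - 20) = 1/(-20 + B))
1/R(v) = 1/(1/(-20 + 207)) = 1/(1/187) = 187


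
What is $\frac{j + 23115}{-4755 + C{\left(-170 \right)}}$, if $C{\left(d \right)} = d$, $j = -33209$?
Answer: $\frac{10094}{4925} \approx 2.0495$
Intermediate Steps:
$\frac{j + 23115}{-4755 + C{\left(-170 \right)}} = \frac{-33209 + 23115}{-4755 - 170} = - \frac{10094}{-4925} = \left(-10094\right) \left(- \frac{1}{4925}\right) = \frac{10094}{4925}$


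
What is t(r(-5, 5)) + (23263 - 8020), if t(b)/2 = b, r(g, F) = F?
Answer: 15253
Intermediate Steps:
t(b) = 2*b
t(r(-5, 5)) + (23263 - 8020) = 2*5 + (23263 - 8020) = 10 + 15243 = 15253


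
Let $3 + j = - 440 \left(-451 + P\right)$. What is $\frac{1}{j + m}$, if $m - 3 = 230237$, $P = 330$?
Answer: $\frac{1}{283477} \approx 3.5276 \cdot 10^{-6}$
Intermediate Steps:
$m = 230240$ ($m = 3 + 230237 = 230240$)
$j = 53237$ ($j = -3 - 440 \left(-451 + 330\right) = -3 - -53240 = -3 + 53240 = 53237$)
$\frac{1}{j + m} = \frac{1}{53237 + 230240} = \frac{1}{283477}$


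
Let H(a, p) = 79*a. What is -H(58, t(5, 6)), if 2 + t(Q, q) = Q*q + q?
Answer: -4582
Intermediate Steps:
t(Q, q) = -2 + q + Q*q (t(Q, q) = -2 + (Q*q + q) = -2 + (q + Q*q) = -2 + q + Q*q)
-H(58, t(5, 6)) = -79*58 = -1*4582 = -4582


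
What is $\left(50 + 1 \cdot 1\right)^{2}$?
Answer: $2601$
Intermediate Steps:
$\left(50 + 1 \cdot 1\right)^{2} = \left(50 + 1\right)^{2} = 51^{2} = 2601$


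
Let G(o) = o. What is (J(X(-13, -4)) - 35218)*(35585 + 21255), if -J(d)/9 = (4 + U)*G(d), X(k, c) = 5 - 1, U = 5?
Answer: -2020207280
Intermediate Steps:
X(k, c) = 4
J(d) = -81*d (J(d) = -9*(4 + 5)*d = -81*d)
(J(X(-13, -4)) - 35218)*(35585 + 21255) = (-81*4 - 35218)*(35585 + 21255) = (-324 - 35218)*56840 = -35542*56840 = -2020207280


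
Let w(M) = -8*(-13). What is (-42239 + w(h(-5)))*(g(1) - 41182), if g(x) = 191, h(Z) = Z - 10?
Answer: 1727155785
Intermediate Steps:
h(Z) = -10 + Z
w(M) = 104
(-42239 + w(h(-5)))*(g(1) - 41182) = (-42239 + 104)*(191 - 41182) = -42135*(-40991) = 1727155785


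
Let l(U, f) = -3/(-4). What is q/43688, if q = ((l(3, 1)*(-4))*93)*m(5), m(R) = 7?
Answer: -1953/43688 ≈ -0.044703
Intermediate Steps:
l(U, f) = ¾ (l(U, f) = -3*(-¼) = ¾)
q = -1953 (q = (((¾)*(-4))*93)*7 = -3*93*7 = -279*7 = -1953)
q/43688 = -1953/43688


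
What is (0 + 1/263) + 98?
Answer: 25775/263 ≈ 98.004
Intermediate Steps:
(0 + 1/263) + 98 = 1/263 + 98 = 25775/263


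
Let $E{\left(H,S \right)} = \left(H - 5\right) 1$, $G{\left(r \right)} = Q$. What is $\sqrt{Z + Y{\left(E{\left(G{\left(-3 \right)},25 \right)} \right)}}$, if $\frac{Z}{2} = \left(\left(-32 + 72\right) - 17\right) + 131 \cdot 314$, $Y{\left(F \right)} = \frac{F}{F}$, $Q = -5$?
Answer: $\sqrt{82315} \approx 286.91$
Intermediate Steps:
$G{\left(r \right)} = -5$
$E{\left(H,S \right)} = -5 + H$ ($E{\left(H,S \right)} = \left(-5 + H\right) 1 = -5 + H$)
$Y{\left(F \right)} = 1$
$Z = 82314$ ($Z = 2 \left(\left(\left(-32 + 72\right) - 17\right) + 131 \cdot 314\right) = 2 \left(\left(40 - 17\right) + 41134\right) = 2 \left(23 + 41134\right) = 2 \cdot 41157 = 82314$)
$\sqrt{Z + Y{\left(E{\left(G{\left(-3 \right)},25 \right)} \right)}} = \sqrt{82314 + 1} = \sqrt{82315}$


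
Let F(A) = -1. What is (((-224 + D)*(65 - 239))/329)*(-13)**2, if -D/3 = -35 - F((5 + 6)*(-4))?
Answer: 3587532/329 ≈ 10904.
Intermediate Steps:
D = 102 (D = -3*(-35 - 1*(-1)) = -3*(-35 + 1) = -3*(-34) = 102)
(((-224 + D)*(65 - 239))/329)*(-13)**2 = (((-224 + 102)*(65 - 239))/329)*(-13)**2 = (-122*(-174)*(1/329))*169 = (21228*(1/329))*169 = (21228/329)*169 = 3587532/329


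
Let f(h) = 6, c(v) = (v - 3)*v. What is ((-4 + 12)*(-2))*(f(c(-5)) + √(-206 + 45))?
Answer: -96 - 16*I*√161 ≈ -96.0 - 203.02*I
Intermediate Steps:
c(v) = v*(-3 + v) (c(v) = (-3 + v)*v = v*(-3 + v))
((-4 + 12)*(-2))*(f(c(-5)) + √(-206 + 45)) = ((-4 + 12)*(-2))*(6 + √(-206 + 45)) = (8*(-2))*(6 + √(-161)) = -16*(6 + I*√161) = -96 - 16*I*√161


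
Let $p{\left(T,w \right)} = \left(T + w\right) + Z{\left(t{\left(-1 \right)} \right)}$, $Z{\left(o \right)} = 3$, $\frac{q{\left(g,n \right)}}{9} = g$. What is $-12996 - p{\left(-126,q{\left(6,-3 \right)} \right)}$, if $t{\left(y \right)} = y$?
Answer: $-12927$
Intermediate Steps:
$q{\left(g,n \right)} = 9 g$
$p{\left(T,w \right)} = 3 + T + w$ ($p{\left(T,w \right)} = \left(T + w\right) + 3 = 3 + T + w$)
$-12996 - p{\left(-126,q{\left(6,-3 \right)} \right)} = -12996 - \left(3 - 126 + 9 \cdot 6\right) = -12996 - \left(3 - 126 + 54\right) = -12996 - -69 = -12996 + 69 = -12927$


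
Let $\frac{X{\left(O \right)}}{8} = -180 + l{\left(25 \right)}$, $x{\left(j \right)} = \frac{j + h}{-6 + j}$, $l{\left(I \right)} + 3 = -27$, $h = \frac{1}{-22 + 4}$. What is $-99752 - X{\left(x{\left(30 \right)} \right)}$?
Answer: $-98072$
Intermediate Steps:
$h = - \frac{1}{18}$ ($h = \frac{1}{-18} = - \frac{1}{18} \approx -0.055556$)
$l{\left(I \right)} = -30$ ($l{\left(I \right)} = -3 - 27 = -30$)
$x{\left(j \right)} = \frac{- \frac{1}{18} + j}{-6 + j}$ ($x{\left(j \right)} = \frac{j - \frac{1}{18}}{-6 + j} = \frac{- \frac{1}{18} + j}{-6 + j}$)
$X{\left(O \right)} = -1680$ ($X{\left(O \right)} = 8 \left(-180 - 30\right) = 8 \left(-210\right) = -1680$)
$-99752 - X{\left(x{\left(30 \right)} \right)} = -99752 - -1680 = -99752 + 1680 = -98072$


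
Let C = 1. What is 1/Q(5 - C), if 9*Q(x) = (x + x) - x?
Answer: 9/4 ≈ 2.2500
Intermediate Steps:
Q(x) = x/9 (Q(x) = ((x + x) - x)/9 = (2*x - x)/9 = x/9)
1/Q(5 - C) = 1/((5 - 1*1)/9) = 1/((5 - 1)/9) = 1/((⅑)*4) = 1/(4/9) = 9/4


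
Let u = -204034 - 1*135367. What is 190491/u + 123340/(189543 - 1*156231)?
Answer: 8879020787/2826531528 ≈ 3.1413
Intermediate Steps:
u = -339401 (u = -204034 - 135367 = -339401)
190491/u + 123340/(189543 - 1*156231) = 190491/(-339401) + 123340/(189543 - 1*156231) = 190491*(-1/339401) + 123340/(189543 - 156231) = -190491/339401 + 123340/33312 = -190491/339401 + 123340*(1/33312) = -190491/339401 + 30835/8328 = 8879020787/2826531528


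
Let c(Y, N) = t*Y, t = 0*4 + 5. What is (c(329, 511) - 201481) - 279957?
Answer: -479793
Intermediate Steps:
t = 5 (t = 0 + 5 = 5)
c(Y, N) = 5*Y
(c(329, 511) - 201481) - 279957 = (5*329 - 201481) - 279957 = (1645 - 201481) - 279957 = -199836 - 279957 = -479793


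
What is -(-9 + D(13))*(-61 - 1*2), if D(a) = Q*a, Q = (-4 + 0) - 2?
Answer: -5481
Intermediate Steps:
Q = -6 (Q = -4 - 2 = -6)
D(a) = -6*a
-(-9 + D(13))*(-61 - 1*2) = -(-9 - 6*13)*(-61 - 1*2) = -(-9 - 78)*(-61 - 2) = -(-87)*(-63) = -1*5481 = -5481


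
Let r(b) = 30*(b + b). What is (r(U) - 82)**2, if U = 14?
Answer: 574564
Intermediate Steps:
r(b) = 60*b (r(b) = 30*(2*b) = 60*b)
(r(U) - 82)**2 = (60*14 - 82)**2 = (840 - 82)**2 = 758**2 = 574564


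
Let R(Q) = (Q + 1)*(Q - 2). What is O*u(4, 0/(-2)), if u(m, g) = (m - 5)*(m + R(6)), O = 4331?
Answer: -138592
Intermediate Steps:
R(Q) = (1 + Q)*(-2 + Q)
u(m, g) = (-5 + m)*(28 + m) (u(m, g) = (m - 5)*(m + (-2 + 6² - 1*6)) = (-5 + m)*(m + (-2 + 36 - 6)) = (-5 + m)*(m + 28) = (-5 + m)*(28 + m))
O*u(4, 0/(-2)) = 4331*(-140 + 4² + 23*4) = 4331*(-140 + 16 + 92) = 4331*(-32) = -138592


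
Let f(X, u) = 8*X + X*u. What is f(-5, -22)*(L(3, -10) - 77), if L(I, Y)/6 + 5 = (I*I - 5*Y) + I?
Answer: 18550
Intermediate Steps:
L(I, Y) = -30 - 30*Y + 6*I + 6*I² (L(I, Y) = -30 + 6*((I*I - 5*Y) + I) = -30 + 6*((I² - 5*Y) + I) = -30 + 6*(I + I² - 5*Y) = -30 + (-30*Y + 6*I + 6*I²) = -30 - 30*Y + 6*I + 6*I²)
f(-5, -22)*(L(3, -10) - 77) = (-5*(8 - 22))*((-30 - 30*(-10) + 6*3 + 6*3²) - 77) = (-5*(-14))*((-30 + 300 + 18 + 6*9) - 77) = 70*((-30 + 300 + 18 + 54) - 77) = 70*(342 - 77) = 70*265 = 18550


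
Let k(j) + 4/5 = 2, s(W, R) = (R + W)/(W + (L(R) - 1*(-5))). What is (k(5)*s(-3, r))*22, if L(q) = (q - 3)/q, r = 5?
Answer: 22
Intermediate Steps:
L(q) = (-3 + q)/q
s(W, R) = (R + W)/(5 + W + (-3 + R)/R) (s(W, R) = (R + W)/(W + ((-3 + R)/R - 1*(-5))) = (R + W)/(W + ((-3 + R)/R + 5)) = (R + W)/(W + (5 + (-3 + R)/R)) = (R + W)/(5 + W + (-3 + R)/R))
k(j) = 6/5 (k(j) = -4/5 + 2 = 6/5)
(k(5)*s(-3, r))*22 = (6*(5*(5 - 3)/(-3 + 5 + 5*(5 - 3)))/5)*22 = (6*(5*2/(-3 + 5 + 5*2))/5)*22 = (6*(5*2/(-3 + 5 + 10))/5)*22 = (6*(5*2/12)/5)*22 = (6*(5*(1/12)*2)/5)*22 = ((6/5)*(5/6))*22 = 1*22 = 22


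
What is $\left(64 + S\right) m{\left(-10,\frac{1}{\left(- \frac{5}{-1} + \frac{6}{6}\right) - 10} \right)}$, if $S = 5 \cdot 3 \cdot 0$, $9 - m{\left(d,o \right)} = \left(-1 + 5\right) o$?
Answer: $640$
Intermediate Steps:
$m{\left(d,o \right)} = 9 - 4 o$ ($m{\left(d,o \right)} = 9 - \left(-1 + 5\right) o = 9 - 4 o$)
$S = 0$ ($S = 15 \cdot 0 = 0$)
$\left(64 + S\right) m{\left(-10,\frac{1}{\left(- \frac{5}{-1} + \frac{6}{6}\right) - 10} \right)} = \left(64 + 0\right) \left(9 - \frac{4}{\left(- \frac{5}{-1} + \frac{6}{6}\right) - 10}\right) = 64 \left(9 - \frac{4}{\left(\left(-5\right) \left(-1\right) + 6 \cdot \frac{1}{6}\right) - 10}\right) = 64 \left(9 - \frac{4}{\left(5 + 1\right) - 10}\right) = 64 \left(9 - \frac{4}{6 - 10}\right) = 64 \left(9 - \frac{4}{-4}\right) = 64 \left(9 - -1\right) = 64 \left(9 + 1\right) = 64 \cdot 10 = 640$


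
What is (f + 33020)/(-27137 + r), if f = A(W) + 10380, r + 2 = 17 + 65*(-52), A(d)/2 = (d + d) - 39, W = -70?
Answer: -21521/15251 ≈ -1.4111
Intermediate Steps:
A(d) = -78 + 4*d (A(d) = 2*((d + d) - 39) = 2*(2*d - 39) = 2*(-39 + 2*d) = -78 + 4*d)
r = -3365 (r = -2 + (17 + 65*(-52)) = -2 + (17 - 3380) = -2 - 3363 = -3365)
f = 10022 (f = (-78 + 4*(-70)) + 10380 = (-78 - 280) + 10380 = -358 + 10380 = 10022)
(f + 33020)/(-27137 + r) = (10022 + 33020)/(-27137 - 3365) = 43042/(-30502) = 43042*(-1/30502) = -21521/15251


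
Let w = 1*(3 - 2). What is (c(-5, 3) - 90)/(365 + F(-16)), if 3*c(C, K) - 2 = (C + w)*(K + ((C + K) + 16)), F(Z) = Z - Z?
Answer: -112/365 ≈ -0.30685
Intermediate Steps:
w = 1 (w = 1*1 = 1)
F(Z) = 0
c(C, K) = ⅔ + (1 + C)*(16 + C + 2*K)/3 (c(C, K) = ⅔ + ((C + 1)*(K + ((C + K) + 16)))/3 = ⅔ + ((1 + C)*(K + (16 + C + K)))/3 = ⅔ + ((1 + C)*(16 + C + 2*K))/3 = ⅔ + (1 + C)*(16 + C + 2*K)/3)
(c(-5, 3) - 90)/(365 + F(-16)) = ((6 + (⅓)*(-5)² + (⅔)*3 + (17/3)*(-5) + (⅔)*(-5)*3) - 90)/(365 + 0) = ((6 + (⅓)*25 + 2 - 85/3 - 10) - 90)/365 = ((6 + 25/3 + 2 - 85/3 - 10) - 90)*(1/365) = (-22 - 90)*(1/365) = -112*1/365 = -112/365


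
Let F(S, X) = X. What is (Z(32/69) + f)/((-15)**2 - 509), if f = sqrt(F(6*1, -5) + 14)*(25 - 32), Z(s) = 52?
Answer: -31/284 ≈ -0.10915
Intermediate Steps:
f = -21 (f = sqrt(-5 + 14)*(25 - 32) = sqrt(9)*(-7) = 3*(-7) = -21)
(Z(32/69) + f)/((-15)**2 - 509) = (52 - 21)/((-15)**2 - 509) = 31/(225 - 509) = 31/(-284) = 31*(-1/284) = -31/284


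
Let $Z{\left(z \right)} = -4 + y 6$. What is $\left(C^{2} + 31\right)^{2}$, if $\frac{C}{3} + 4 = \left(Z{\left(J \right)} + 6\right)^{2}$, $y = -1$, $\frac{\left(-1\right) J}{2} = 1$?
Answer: $1760929$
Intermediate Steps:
$J = -2$ ($J = \left(-2\right) 1 = -2$)
$Z{\left(z \right)} = -10$ ($Z{\left(z \right)} = -4 - 6 = -10$)
$C = 36$ ($C = -12 + 3 \left(-10 + 6\right)^{2} = -12 + 3 \left(-4\right)^{2} = -12 + 3 \cdot 16 = -12 + 48 = 36$)
$\left(C^{2} + 31\right)^{2} = \left(36^{2} + 31\right)^{2} = \left(1296 + 31\right)^{2} = 1327^{2} = 1760929$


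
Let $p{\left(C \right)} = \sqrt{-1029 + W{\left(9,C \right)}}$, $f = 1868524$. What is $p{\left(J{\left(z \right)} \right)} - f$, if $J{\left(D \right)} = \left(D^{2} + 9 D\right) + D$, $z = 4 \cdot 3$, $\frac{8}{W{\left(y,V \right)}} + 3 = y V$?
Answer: $-1868524 + \frac{i \sqrt{5794412757}}{2373} \approx -1.8685 \cdot 10^{6} + 32.078 i$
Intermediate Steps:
$W{\left(y,V \right)} = \frac{8}{-3 + V y}$ ($W{\left(y,V \right)} = \frac{8}{-3 + y V} = \frac{8}{-3 + V y}$)
$z = 12$
$J{\left(D \right)} = D^{2} + 10 D$
$p{\left(C \right)} = \sqrt{-1029 + \frac{8}{-3 + 9 C}}$ ($p{\left(C \right)} = \sqrt{-1029 + \frac{8}{-3 + C 9}} = \sqrt{-1029 + \frac{8}{-3 + 9 C}}$)
$p{\left(J{\left(z \right)} \right)} - f = \sqrt{-1029 + \frac{8}{-3 + 9 \cdot 12 \left(10 + 12\right)}} - 1868524 = \sqrt{-1029 + \frac{8}{-3 + 9 \cdot 12 \cdot 22}} - 1868524 = \sqrt{-1029 + \frac{8}{-3 + 9 \cdot 264}} - 1868524 = \sqrt{-1029 + \frac{8}{-3 + 2376}} - 1868524 = \sqrt{-1029 + \frac{8}{2373}} - 1868524 = \sqrt{- \frac{2441809}{2373}} - 1868524 = \frac{i \sqrt{5794412757}}{2373} - 1868524 = -1868524 + \frac{i \sqrt{5794412757}}{2373}$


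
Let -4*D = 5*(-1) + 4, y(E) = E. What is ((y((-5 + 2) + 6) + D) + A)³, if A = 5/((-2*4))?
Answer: 9261/512 ≈ 18.088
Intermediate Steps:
D = ¼ (D = -(5*(-1) + 4)/4 = -(-5 + 4)/4 = -¼*(-1) = ¼ ≈ 0.25000)
A = -5/8 (A = 5/(-8) = 5*(-⅛) = -5/8 ≈ -0.62500)
((y((-5 + 2) + 6) + D) + A)³ = ((((-5 + 2) + 6) + ¼) - 5/8)³ = (((-3 + 6) + ¼) - 5/8)³ = ((3 + ¼) - 5/8)³ = (13/4 - 5/8)³ = (21/8)³ = 9261/512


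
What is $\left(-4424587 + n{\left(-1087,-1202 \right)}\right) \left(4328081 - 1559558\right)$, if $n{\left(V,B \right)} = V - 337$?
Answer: $-12253513251753$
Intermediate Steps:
$n{\left(V,B \right)} = -337 + V$
$\left(-4424587 + n{\left(-1087,-1202 \right)}\right) \left(4328081 - 1559558\right) = \left(-4424587 - 1424\right) \left(4328081 - 1559558\right) = \left(-4424587 - 1424\right) 2768523 = \left(-4426011\right) 2768523 = -12253513251753$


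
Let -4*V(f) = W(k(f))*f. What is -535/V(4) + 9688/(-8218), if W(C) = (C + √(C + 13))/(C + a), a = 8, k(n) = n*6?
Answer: 240813572/316393 - 17120*√37/539 ≈ 567.92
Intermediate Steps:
k(n) = 6*n
W(C) = (C + √(13 + C))/(8 + C) (W(C) = (C + √(C + 13))/(C + 8) = (C + √(13 + C))/(8 + C))
V(f) = -f*(√(13 + 6*f) + 6*f)/(4*(8 + 6*f)) (V(f) = -(6*f + √(13 + 6*f))/(8 + 6*f)*f/4 = -(√(13 + 6*f) + 6*f)/(8 + 6*f)*f/4 = -f*(√(13 + 6*f) + 6*f)/(4*(8 + 6*f)))
-535/V(4) + 9688/(-8218) = -535*(-(32 + 24*4)/(4*(√(13 + 6*4) + 6*4))) + 9688/(-8218) = -535*(-(32 + 96)/(4*(√(13 + 24) + 24))) + 9688*(-1/8218) = -535*(-32/(√37 + 24)) - 692/587 = -535*(-32/(24 + √37)) - 692/587 = -535/(-¾ - √37/32) - 692/587 = -692/587 - 535/(-¾ - √37/32)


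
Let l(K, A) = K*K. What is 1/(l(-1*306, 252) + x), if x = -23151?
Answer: 1/70485 ≈ 1.4187e-5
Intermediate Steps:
l(K, A) = K**2
1/(l(-1*306, 252) + x) = 1/((-1*306)**2 - 23151) = 1/((-306)**2 - 23151) = 1/(93636 - 23151) = 1/70485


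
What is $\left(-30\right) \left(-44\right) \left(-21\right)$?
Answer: $-27720$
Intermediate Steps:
$\left(-30\right) \left(-44\right) \left(-21\right) = 1320 \left(-21\right) = -27720$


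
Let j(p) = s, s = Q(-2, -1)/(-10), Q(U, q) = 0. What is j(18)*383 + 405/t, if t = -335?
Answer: -81/67 ≈ -1.2090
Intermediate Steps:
s = 0 (s = 0/(-10) = 0*(-⅒) = 0)
j(p) = 0
j(18)*383 + 405/t = 0*383 + 405/(-335) = 0 + 405*(-1/335) = 0 - 81/67 = -81/67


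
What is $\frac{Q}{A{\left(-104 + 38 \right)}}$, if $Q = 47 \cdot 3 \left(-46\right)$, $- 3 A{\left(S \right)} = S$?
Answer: $- \frac{3243}{11} \approx -294.82$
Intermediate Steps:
$A{\left(S \right)} = - \frac{S}{3}$
$Q = -6486$ ($Q = 141 \left(-46\right) = -6486$)
$\frac{Q}{A{\left(-104 + 38 \right)}} = - \frac{6486}{\left(- \frac{1}{3}\right) \left(-104 + 38\right)} = - \frac{6486}{\left(- \frac{1}{3}\right) \left(-66\right)} = - \frac{6486}{22} = \left(-6486\right) \frac{1}{22} = - \frac{3243}{11}$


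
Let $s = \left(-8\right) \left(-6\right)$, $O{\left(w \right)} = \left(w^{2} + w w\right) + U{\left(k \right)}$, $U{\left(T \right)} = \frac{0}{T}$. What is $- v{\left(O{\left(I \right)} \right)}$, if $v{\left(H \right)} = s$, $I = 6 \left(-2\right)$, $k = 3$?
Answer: $-48$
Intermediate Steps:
$I = -12$
$U{\left(T \right)} = 0$
$O{\left(w \right)} = 2 w^{2}$ ($O{\left(w \right)} = \left(w^{2} + w w\right) + 0 = \left(w^{2} + w^{2}\right) + 0 = 2 w^{2} + 0 = 2 w^{2}$)
$s = 48$
$v{\left(H \right)} = 48$
$- v{\left(O{\left(I \right)} \right)} = \left(-1\right) 48 = -48$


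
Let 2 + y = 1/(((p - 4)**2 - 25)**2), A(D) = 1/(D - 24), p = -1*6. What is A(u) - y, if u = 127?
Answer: 1164272/579375 ≈ 2.0095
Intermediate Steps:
p = -6
A(D) = 1/(-24 + D)
y = -11249/5625 (y = -2 + 1/(((-6 - 4)**2 - 25)**2) = -2 + 1/(((-10)**2 - 25)**2) = -2 + 1/((100 - 25)**2) = -2 + 1/(75**2) = -2 + 1/5625 = -11249/5625 ≈ -1.9998)
A(u) - y = 1/(-24 + 127) - 1*(-11249/5625) = 1/103 + 11249/5625 = 1164272/579375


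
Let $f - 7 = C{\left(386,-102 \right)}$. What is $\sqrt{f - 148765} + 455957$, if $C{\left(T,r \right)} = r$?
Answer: $455957 + 6 i \sqrt{4135} \approx 4.5596 \cdot 10^{5} + 385.82 i$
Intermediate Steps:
$f = -95$ ($f = 7 - 102 = -95$)
$\sqrt{f - 148765} + 455957 = \sqrt{-95 - 148765} + 455957 = \sqrt{-148860} + 455957 = 6 i \sqrt{4135} + 455957 = 455957 + 6 i \sqrt{4135}$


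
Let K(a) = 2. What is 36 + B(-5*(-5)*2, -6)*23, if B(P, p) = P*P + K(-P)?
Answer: 57582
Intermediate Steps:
B(P, p) = 2 + P**2 (B(P, p) = P*P + 2 = P**2 + 2 = 2 + P**2)
36 + B(-5*(-5)*2, -6)*23 = 36 + (2 + (-5*(-5)*2)**2)*23 = 36 + (2 + (25*2)**2)*23 = 36 + (2 + 50**2)*23 = 36 + (2 + 2500)*23 = 36 + 2502*23 = 36 + 57546 = 57582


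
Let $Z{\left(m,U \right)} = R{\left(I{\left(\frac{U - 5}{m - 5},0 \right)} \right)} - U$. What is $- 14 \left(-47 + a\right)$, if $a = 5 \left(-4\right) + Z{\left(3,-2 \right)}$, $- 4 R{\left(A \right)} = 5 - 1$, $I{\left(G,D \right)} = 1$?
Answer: $924$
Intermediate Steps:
$R{\left(A \right)} = -1$ ($R{\left(A \right)} = - \frac{5 - 1}{4} = \left(- \frac{1}{4}\right) 4 = -1$)
$Z{\left(m,U \right)} = -1 - U$
$a = -19$ ($a = 5 \left(-4\right) - -1 = -20 + \left(-1 + 2\right) = -20 + 1 = -19$)
$- 14 \left(-47 + a\right) = - 14 \left(-47 - 19\right) = \left(-14\right) \left(-66\right) = 924$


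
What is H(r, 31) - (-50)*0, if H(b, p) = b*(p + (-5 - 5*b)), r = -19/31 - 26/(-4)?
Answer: -77745/3844 ≈ -20.225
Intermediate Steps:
r = 365/62 (r = -19*1/31 - 26*(-1/4) = -19/31 + 13/2 = 365/62 ≈ 5.8871)
H(b, p) = b*(-5 + p - 5*b)
H(r, 31) - (-50)*0 = 365*(-5 + 31 - 5*365/62)/62 - (-50)*0 = 365*(-5 + 31 - 1825/62)/62 - 1*0 = (365/62)*(-213/62) + 0 = -77745/3844 + 0 = -77745/3844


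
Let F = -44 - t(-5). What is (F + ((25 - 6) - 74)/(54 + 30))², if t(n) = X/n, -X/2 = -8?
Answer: 303142921/176400 ≈ 1718.5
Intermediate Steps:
X = 16 (X = -2*(-8) = 16)
t(n) = 16/n
F = -204/5 (F = -44 - 16/(-5) = -44 - 16*(-1)/5 = -44 - 1*(-16/5) = -44 + 16/5 = -204/5 ≈ -40.800)
(F + ((25 - 6) - 74)/(54 + 30))² = (-204/5 + ((25 - 6) - 74)/(54 + 30))² = (-204/5 + (19 - 74)/84)² = (-204/5 - 55*1/84)² = (-204/5 - 55/84)² = (-17411/420)² = 303142921/176400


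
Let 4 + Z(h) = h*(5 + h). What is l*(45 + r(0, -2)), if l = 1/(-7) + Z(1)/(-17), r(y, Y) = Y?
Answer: -1333/119 ≈ -11.202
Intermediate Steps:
Z(h) = -4 + h*(5 + h)
l = -31/119 (l = 1/(-7) + (-4 + 1² + 5*1)/(-17) = 1*(-⅐) + (-4 + 1 + 5)*(-1/17) = -⅐ + 2*(-1/17) = -⅐ - 2/17 = -31/119 ≈ -0.26050)
l*(45 + r(0, -2)) = -31*(45 - 2)/119 = -31/119*43 = -1333/119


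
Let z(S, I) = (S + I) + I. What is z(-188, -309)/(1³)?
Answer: -806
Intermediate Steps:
z(S, I) = S + 2*I (z(S, I) = (I + S) + I = S + 2*I)
z(-188, -309)/(1³) = (-188 + 2*(-309))/(1³) = (-188 - 618)/1 = -806*1 = -806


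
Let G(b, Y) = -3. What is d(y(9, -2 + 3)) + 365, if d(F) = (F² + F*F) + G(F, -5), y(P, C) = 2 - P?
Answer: 460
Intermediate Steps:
d(F) = -3 + 2*F² (d(F) = (F² + F*F) - 3 = (F² + F²) - 3 = 2*F² - 3 = -3 + 2*F²)
d(y(9, -2 + 3)) + 365 = (-3 + 2*(2 - 1*9)²) + 365 = (-3 + 2*(2 - 9)²) + 365 = (-3 + 2*(-7)²) + 365 = (-3 + 2*49) + 365 = (-3 + 98) + 365 = 95 + 365 = 460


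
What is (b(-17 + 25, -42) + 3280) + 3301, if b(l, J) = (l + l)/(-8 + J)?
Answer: 164517/25 ≈ 6580.7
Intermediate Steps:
b(l, J) = 2*l/(-8 + J) (b(l, J) = (2*l)/(-8 + J) = 2*l/(-8 + J))
(b(-17 + 25, -42) + 3280) + 3301 = (2*(-17 + 25)/(-8 - 42) + 3280) + 3301 = (2*8/(-50) + 3280) + 3301 = (2*8*(-1/50) + 3280) + 3301 = (-8/25 + 3280) + 3301 = 81992/25 + 3301 = 164517/25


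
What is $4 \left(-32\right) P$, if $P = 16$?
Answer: $-2048$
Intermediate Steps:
$4 \left(-32\right) P = 4 \left(-32\right) 16 = \left(-128\right) 16 = -2048$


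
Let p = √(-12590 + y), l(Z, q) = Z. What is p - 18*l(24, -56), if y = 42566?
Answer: -432 + 2*√7494 ≈ -258.86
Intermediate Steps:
p = 2*√7494 (p = √(-12590 + 42566) = √29976 = 2*√7494 ≈ 173.14)
p - 18*l(24, -56) = 2*√7494 - 18*24 = 2*√7494 - 432 = -432 + 2*√7494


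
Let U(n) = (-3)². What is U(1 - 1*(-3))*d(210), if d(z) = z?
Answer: 1890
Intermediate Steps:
U(n) = 9
U(1 - 1*(-3))*d(210) = 9*210 = 1890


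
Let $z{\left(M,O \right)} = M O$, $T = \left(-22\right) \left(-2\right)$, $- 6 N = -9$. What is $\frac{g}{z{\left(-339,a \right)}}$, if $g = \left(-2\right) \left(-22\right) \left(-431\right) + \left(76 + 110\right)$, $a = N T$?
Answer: $\frac{9389}{11187} \approx 0.83928$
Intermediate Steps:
$N = \frac{3}{2}$ ($N = \left(- \frac{1}{6}\right) \left(-9\right) = \frac{3}{2} \approx 1.5$)
$T = 44$
$a = 66$ ($a = \frac{3}{2} \cdot 44 = 66$)
$g = -18778$ ($g = 44 \left(-431\right) + 186 = -18964 + 186 = -18778$)
$\frac{g}{z{\left(-339,a \right)}} = - \frac{18778}{\left(-339\right) 66} = - \frac{18778}{-22374} = \left(-18778\right) \left(- \frac{1}{22374}\right) = \frac{9389}{11187}$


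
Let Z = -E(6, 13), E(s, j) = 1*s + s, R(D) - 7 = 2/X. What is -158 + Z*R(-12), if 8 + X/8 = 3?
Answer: -1207/5 ≈ -241.40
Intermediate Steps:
X = -40 (X = -64 + 8*3 = -64 + 24 = -40)
R(D) = 139/20 (R(D) = 7 + 2/(-40) = 7 + 2*(-1/40) = 7 - 1/20 = 139/20)
E(s, j) = 2*s (E(s, j) = s + s = 2*s)
Z = -12 (Z = -2*6 = -1*12 = -12)
-158 + Z*R(-12) = -158 - 12*139/20 = -158 - 417/5 = -1207/5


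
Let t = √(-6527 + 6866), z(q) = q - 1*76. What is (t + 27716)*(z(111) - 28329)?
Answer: -784196504 - 28294*√339 ≈ -7.8472e+8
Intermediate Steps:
z(q) = -76 + q (z(q) = q - 76 = -76 + q)
t = √339 ≈ 18.412
(t + 27716)*(z(111) - 28329) = (√339 + 27716)*((-76 + 111) - 28329) = (27716 + √339)*(35 - 28329) = (27716 + √339)*(-28294) = -784196504 - 28294*√339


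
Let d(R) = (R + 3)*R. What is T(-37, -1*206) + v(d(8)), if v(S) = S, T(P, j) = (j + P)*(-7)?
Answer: 1789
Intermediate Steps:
d(R) = R*(3 + R) (d(R) = (3 + R)*R = R*(3 + R))
T(P, j) = -7*P - 7*j (T(P, j) = (P + j)*(-7) = -7*P - 7*j)
T(-37, -1*206) + v(d(8)) = (-7*(-37) - (-7)*206) + 8*(3 + 8) = (259 - 7*(-206)) + 8*11 = (259 + 1442) + 88 = 1701 + 88 = 1789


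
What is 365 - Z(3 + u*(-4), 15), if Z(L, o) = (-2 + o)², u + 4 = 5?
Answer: 196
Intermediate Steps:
u = 1 (u = -4 + 5 = 1)
365 - Z(3 + u*(-4), 15) = 365 - (-2 + 15)² = 365 - 1*13² = 365 - 1*169 = 365 - 169 = 196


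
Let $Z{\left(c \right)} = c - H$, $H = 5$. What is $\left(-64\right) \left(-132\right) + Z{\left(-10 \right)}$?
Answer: $8433$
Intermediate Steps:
$Z{\left(c \right)} = -5 + c$ ($Z{\left(c \right)} = c - 5 = -5 + c$)
$\left(-64\right) \left(-132\right) + Z{\left(-10 \right)} = \left(-64\right) \left(-132\right) - 15 = 8448 - 15 = 8433$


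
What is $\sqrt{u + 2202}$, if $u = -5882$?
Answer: $4 i \sqrt{230} \approx 60.663 i$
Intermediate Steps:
$\sqrt{u + 2202} = \sqrt{-5882 + 2202} = \sqrt{-3680} = 4 i \sqrt{230}$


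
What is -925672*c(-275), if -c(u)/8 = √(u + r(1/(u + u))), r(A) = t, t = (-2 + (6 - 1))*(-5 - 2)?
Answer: 14810752*I*√74 ≈ 1.2741e+8*I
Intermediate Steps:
t = -21 (t = (-2 + 5)*(-7) = 3*(-7) = -21)
r(A) = -21
c(u) = -8*√(-21 + u) (c(u) = -8*√(u - 21) = -8*√(-21 + u))
-925672*c(-275) = -925672*(-8*√(-21 - 275)) = -925672*(-16*I*√74) = -(-14810752)*I*√74 = 14810752*I*√74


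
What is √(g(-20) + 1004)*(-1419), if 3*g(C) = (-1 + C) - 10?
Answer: -473*√8943 ≈ -44730.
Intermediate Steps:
g(C) = -11/3 + C/3 (g(C) = ((-1 + C) - 10)/3 = (-11 + C)/3 = -11/3 + C/3)
√(g(-20) + 1004)*(-1419) = √((-11/3 + (⅓)*(-20)) + 1004)*(-1419) = √((-11/3 - 20/3) + 1004)*(-1419) = √(-31/3 + 1004)*(-1419) = √(2981/3)*(-1419) = (√8943/3)*(-1419) = -473*√8943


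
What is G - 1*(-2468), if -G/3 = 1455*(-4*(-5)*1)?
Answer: -84832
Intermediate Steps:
G = -87300 (G = -4365*-4*(-5)*1 = -4365*20*1 = -4365*20 = -3*29100 = -87300)
G - 1*(-2468) = -87300 - 1*(-2468) = -87300 + 2468 = -84832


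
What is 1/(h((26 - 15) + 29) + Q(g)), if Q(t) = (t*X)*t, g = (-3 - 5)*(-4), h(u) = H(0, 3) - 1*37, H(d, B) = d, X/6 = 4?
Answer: 1/24539 ≈ 4.0751e-5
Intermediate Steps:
X = 24 (X = 6*4 = 24)
h(u) = -37 (h(u) = 0 - 1*37 = 0 - 37 = -37)
g = 32 (g = -8*(-4) = 32)
Q(t) = 24*t² (Q(t) = (t*24)*t = (24*t)*t = 24*t²)
1/(h((26 - 15) + 29) + Q(g)) = 1/(-37 + 24*32²) = 1/(-37 + 24*1024) = 1/(-37 + 24576) = 1/24539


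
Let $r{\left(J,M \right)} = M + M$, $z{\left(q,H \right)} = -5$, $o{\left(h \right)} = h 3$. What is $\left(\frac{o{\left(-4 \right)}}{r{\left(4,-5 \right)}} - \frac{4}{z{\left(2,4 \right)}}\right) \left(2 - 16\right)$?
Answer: $-28$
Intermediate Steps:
$o{\left(h \right)} = 3 h$
$r{\left(J,M \right)} = 2 M$
$\left(\frac{o{\left(-4 \right)}}{r{\left(4,-5 \right)}} - \frac{4}{z{\left(2,4 \right)}}\right) \left(2 - 16\right) = \left(\frac{3 \left(-4\right)}{2 \left(-5\right)} - \frac{4}{-5}\right) \left(2 - 16\right) = \left(- \frac{12}{-10} - - \frac{4}{5}\right) \left(2 - 16\right) = \left(\left(-12\right) \left(- \frac{1}{10}\right) + \frac{4}{5}\right) \left(-14\right) = \left(\frac{6}{5} + \frac{4}{5}\right) \left(-14\right) = 2 \left(-14\right) = -28$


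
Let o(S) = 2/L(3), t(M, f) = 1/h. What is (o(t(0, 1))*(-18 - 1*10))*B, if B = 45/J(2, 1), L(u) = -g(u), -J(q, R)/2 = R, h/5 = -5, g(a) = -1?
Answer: 1260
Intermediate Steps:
h = -25 (h = 5*(-5) = -25)
J(q, R) = -2*R
t(M, f) = -1/25 (t(M, f) = 1/(-25) = -1/25)
L(u) = 1 (L(u) = -1*(-1) = 1)
o(S) = 2 (o(S) = 2/1 = 2*1 = 2)
B = -45/2 (B = 45/((-2*1)) = 45/(-2) = 45*(-1/2) = -45/2 ≈ -22.500)
(o(t(0, 1))*(-18 - 1*10))*B = (2*(-18 - 1*10))*(-45/2) = (2*(-18 - 10))*(-45/2) = (2*(-28))*(-45/2) = -56*(-45/2) = 1260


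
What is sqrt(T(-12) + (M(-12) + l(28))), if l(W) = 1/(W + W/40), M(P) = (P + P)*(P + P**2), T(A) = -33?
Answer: I*sqrt(263660299)/287 ≈ 56.577*I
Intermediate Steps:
M(P) = 2*P*(P + P**2) (M(P) = (2*P)*(P + P**2) = 2*P*(P + P**2))
l(W) = 40/(41*W) (l(W) = 1/(W + W*(1/40)) = 1/(W + W/40) = 1/(41*W/40) = 40/(41*W))
sqrt(T(-12) + (M(-12) + l(28))) = sqrt(-33 + (2*(-12)**2*(1 - 12) + (40/41)/28)) = sqrt(-33 + (2*144*(-11) + (40/41)*(1/28))) = sqrt(-33 + (-3168 + 10/287)) = sqrt(-33 - 909206/287) = sqrt(-918677/287) = I*sqrt(263660299)/287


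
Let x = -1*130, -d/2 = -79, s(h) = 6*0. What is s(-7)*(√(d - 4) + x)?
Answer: 0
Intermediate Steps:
s(h) = 0
d = 158 (d = -2*(-79) = 158)
x = -130
s(-7)*(√(d - 4) + x) = 0*(√(158 - 4) - 130) = 0*(√154 - 130) = 0*(-130 + √154) = 0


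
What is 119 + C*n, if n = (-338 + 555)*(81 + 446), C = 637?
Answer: 72846802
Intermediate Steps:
n = 114359 (n = 217*527 = 114359)
119 + C*n = 119 + 637*114359 = 119 + 72846683 = 72846802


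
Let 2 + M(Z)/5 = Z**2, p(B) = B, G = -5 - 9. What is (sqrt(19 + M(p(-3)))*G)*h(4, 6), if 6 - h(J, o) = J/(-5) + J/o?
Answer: -1288*sqrt(6)/5 ≈ -630.99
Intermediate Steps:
h(J, o) = 6 + J/5 - J/o (h(J, o) = 6 - (J/(-5) + J/o) = 6 - (J*(-1/5) + J/o) = 6 - (-J/5 + J/o) = 6 + (J/5 - J/o) = 6 + J/5 - J/o)
G = -14
M(Z) = -10 + 5*Z**2
(sqrt(19 + M(p(-3)))*G)*h(4, 6) = (sqrt(19 + (-10 + 5*(-3)**2))*(-14))*(6 + (1/5)*4 - 1*4/6) = (sqrt(19 + (-10 + 5*9))*(-14))*(6 + 4/5 - 1*4*1/6) = (sqrt(19 + (-10 + 45))*(-14))*(6 + 4/5 - 2/3) = (sqrt(19 + 35)*(-14))*(92/15) = (sqrt(54)*(-14))*(92/15) = ((3*sqrt(6))*(-14))*(92/15) = -42*sqrt(6)*(92/15) = -1288*sqrt(6)/5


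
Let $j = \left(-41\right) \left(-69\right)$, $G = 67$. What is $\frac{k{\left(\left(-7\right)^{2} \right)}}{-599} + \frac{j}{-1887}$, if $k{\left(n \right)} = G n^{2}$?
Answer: $- \frac{101750200}{376771} \approx -270.06$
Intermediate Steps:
$j = 2829$
$k{\left(n \right)} = 67 n^{2}$
$\frac{k{\left(\left(-7\right)^{2} \right)}}{-599} + \frac{j}{-1887} = \frac{67 \left(\left(-7\right)^{2}\right)^{2}}{-599} + \frac{2829}{-1887} = 67 \cdot 49^{2} \left(- \frac{1}{599}\right) + 2829 \left(- \frac{1}{1887}\right) = 67 \cdot 2401 \left(- \frac{1}{599}\right) - \frac{943}{629} = 160867 \left(- \frac{1}{599}\right) - \frac{943}{629} = - \frac{160867}{599} - \frac{943}{629} = - \frac{101750200}{376771}$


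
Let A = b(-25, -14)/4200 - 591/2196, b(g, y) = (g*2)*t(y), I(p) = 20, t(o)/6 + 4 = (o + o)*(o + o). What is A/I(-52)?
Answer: -286859/102480 ≈ -2.7992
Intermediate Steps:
t(o) = -24 + 24*o² (t(o) = -24 + 6*((o + o)*(o + o)) = -24 + 6*((2*o)*(2*o)) = -24 + 6*(4*o²) = -24 + 24*o²)
b(g, y) = 2*g*(-24 + 24*y²) (b(g, y) = (g*2)*(-24 + 24*y²) = (2*g)*(-24 + 24*y²) = 2*g*(-24 + 24*y²))
A = -286859/5124 (A = (48*(-25)*(-1 + (-14)²))/4200 - 591/2196 = (48*(-25)*(-1 + 196))*(1/4200) - 591*1/2196 = (48*(-25)*195)*(1/4200) - 197/732 = -234000*1/4200 - 197/732 = -390/7 - 197/732 = -286859/5124 ≈ -55.983)
A/I(-52) = -286859/5124/20 = -286859/5124*1/20 = -286859/102480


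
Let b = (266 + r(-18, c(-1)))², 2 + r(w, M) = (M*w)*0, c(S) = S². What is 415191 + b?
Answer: 484887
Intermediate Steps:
r(w, M) = -2 (r(w, M) = -2 + (M*w)*0 = -2 + 0 = -2)
b = 69696 (b = (266 - 2)² = 264² = 69696)
415191 + b = 415191 + 69696 = 484887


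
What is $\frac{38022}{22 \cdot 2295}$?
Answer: $\frac{6337}{8415} \approx 0.75306$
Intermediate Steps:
$\frac{38022}{22 \cdot 2295} = \frac{38022}{50490} = 38022 \cdot \frac{1}{50490} = \frac{6337}{8415}$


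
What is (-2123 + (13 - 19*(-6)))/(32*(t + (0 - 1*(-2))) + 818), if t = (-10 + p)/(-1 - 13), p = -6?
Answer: -6986/3215 ≈ -2.1729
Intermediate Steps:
t = 8/7 (t = (-10 - 6)/(-1 - 13) = -16/(-14) = -16*(-1/14) = 8/7 ≈ 1.1429)
(-2123 + (13 - 19*(-6)))/(32*(t + (0 - 1*(-2))) + 818) = (-2123 + (13 - 19*(-6)))/(32*(8/7 + (0 - 1*(-2))) + 818) = (-2123 + (13 + 114))/(32*(8/7 + (0 + 2)) + 818) = (-2123 + 127)/(32*(8/7 + 2) + 818) = -1996/(32*(22/7) + 818) = -1996/(704/7 + 818) = -1996/6430/7 = -1996*7/6430 = -6986/3215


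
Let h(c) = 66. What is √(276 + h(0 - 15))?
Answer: 3*√38 ≈ 18.493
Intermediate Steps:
√(276 + h(0 - 15)) = √(276 + 66) = √342 = 3*√38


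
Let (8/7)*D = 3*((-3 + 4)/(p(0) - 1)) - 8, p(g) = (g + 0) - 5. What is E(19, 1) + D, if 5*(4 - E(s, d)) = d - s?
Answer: 13/80 ≈ 0.16250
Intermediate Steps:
p(g) = -5 + g (p(g) = g - 5 = -5 + g)
E(s, d) = 4 - d/5 + s/5 (E(s, d) = 4 - (d - s)/5 = 4 + (-d/5 + s/5) = 4 - d/5 + s/5)
D = -119/16 (D = 7*(3*((-3 + 4)/((-5 + 0) - 1)) - 8)/8 = 7*(3*(1/(-5 - 1)) - 8)/8 = 7*(3*(1/(-6)) - 8)/8 = 7*(3*(1*(-⅙)) - 8)/8 = 7*(3*(-⅙) - 8)/8 = 7*(-½ - 8)/8 = (7/8)*(-17/2) = -119/16 ≈ -7.4375)
E(19, 1) + D = (4 - ⅕*1 + (⅕)*19) - 119/16 = (4 - ⅕ + 19/5) - 119/16 = 38/5 - 119/16 = 13/80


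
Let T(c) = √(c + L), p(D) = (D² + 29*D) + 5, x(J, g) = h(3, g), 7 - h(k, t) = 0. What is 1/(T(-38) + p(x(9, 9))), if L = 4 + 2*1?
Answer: 257/66081 - 4*I*√2/66081 ≈ 0.0038892 - 8.5605e-5*I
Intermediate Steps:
h(k, t) = 7 (h(k, t) = 7 - 1*0 = 7 + 0 = 7)
x(J, g) = 7
p(D) = 5 + D² + 29*D
L = 6 (L = 4 + 2 = 6)
T(c) = √(6 + c) (T(c) = √(c + 6) = √(6 + c))
1/(T(-38) + p(x(9, 9))) = 1/(√(6 - 38) + (5 + 7² + 29*7)) = 1/(√(-32) + (5 + 49 + 203)) = 1/(4*I*√2 + 257) = 1/(257 + 4*I*√2)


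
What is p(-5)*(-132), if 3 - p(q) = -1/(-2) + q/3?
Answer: -550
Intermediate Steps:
p(q) = 5/2 - q/3 (p(q) = 3 - (-1/(-2) + q/3) = 3 - (-1*(-½) + q*(⅓)) = 3 - (½ + q/3) = 3 + (-½ - q/3) = 5/2 - q/3)
p(-5)*(-132) = (5/2 - ⅓*(-5))*(-132) = (5/2 + 5/3)*(-132) = (25/6)*(-132) = -550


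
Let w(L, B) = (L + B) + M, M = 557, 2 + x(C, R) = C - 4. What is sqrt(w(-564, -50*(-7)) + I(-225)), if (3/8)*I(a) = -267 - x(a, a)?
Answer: sqrt(247) ≈ 15.716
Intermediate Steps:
x(C, R) = -6 + C (x(C, R) = -2 + (C - 4) = -2 + (-4 + C) = -6 + C)
I(a) = -696 - 8*a/3 (I(a) = 8*(-267 - (-6 + a))/3 = 8*(-267 + (6 - a))/3 = 8*(-261 - a)/3 = -696 - 8*a/3)
w(L, B) = 557 + B + L (w(L, B) = (L + B) + 557 = (B + L) + 557 = 557 + B + L)
sqrt(w(-564, -50*(-7)) + I(-225)) = sqrt((557 - 50*(-7) - 564) + (-696 - 8/3*(-225))) = sqrt((557 + 350 - 564) + (-696 + 600)) = sqrt(343 - 96) = sqrt(247)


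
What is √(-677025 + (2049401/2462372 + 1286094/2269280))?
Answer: I*√20643691058508066282952702055/174619110380 ≈ 822.81*I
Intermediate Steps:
√(-677025 + (2049401/2462372 + 1286094/2269280)) = √(-677025 + (2049401*(1/2462372) + 1286094*(1/2269280))) = √(-677025 + (2049401/2462372 + 643047/1134640)) = √(-677025 + 977188319531/698476441520) = √(-472885035631758469/698476441520) = I*√20643691058508066282952702055/174619110380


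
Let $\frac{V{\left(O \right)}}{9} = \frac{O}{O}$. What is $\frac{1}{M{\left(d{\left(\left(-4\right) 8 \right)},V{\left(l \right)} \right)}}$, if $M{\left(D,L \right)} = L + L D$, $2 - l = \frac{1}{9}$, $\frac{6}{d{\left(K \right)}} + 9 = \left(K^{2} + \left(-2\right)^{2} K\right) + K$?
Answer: $\frac{95}{861} \approx 0.11034$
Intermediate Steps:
$d{\left(K \right)} = \frac{6}{-9 + K^{2} + 5 K}$ ($d{\left(K \right)} = \frac{6}{-9 + \left(\left(K^{2} + \left(-2\right)^{2} K\right) + K\right)} = \frac{6}{-9 + \left(\left(K^{2} + 4 K\right) + K\right)} = \frac{6}{-9 + \left(K^{2} + 5 K\right)} = \frac{6}{-9 + K^{2} + 5 K}$)
$l = \frac{17}{9}$ ($l = 2 - \frac{1}{9} = \frac{17}{9} \approx 1.8889$)
$V{\left(O \right)} = 9$ ($V{\left(O \right)} = 9 \frac{O}{O} = 9 \cdot 1 = 9$)
$M{\left(D,L \right)} = L + D L$
$\frac{1}{M{\left(d{\left(\left(-4\right) 8 \right)},V{\left(l \right)} \right)}} = \frac{1}{9 \left(1 + \frac{6}{-9 + \left(\left(-4\right) 8\right)^{2} + 5 \left(\left(-4\right) 8\right)}\right)} = \frac{1}{9 \left(1 + \frac{6}{-9 + \left(-32\right)^{2} + 5 \left(-32\right)}\right)} = \frac{1}{9 \left(1 + \frac{6}{-9 + 1024 - 160}\right)} = \frac{1}{9 \left(1 + \frac{6}{855}\right)} = \frac{1}{9 \left(1 + 6 \cdot \frac{1}{855}\right)} = \frac{1}{9 \left(1 + \frac{2}{285}\right)} = \frac{1}{9 \cdot \frac{287}{285}} = \frac{1}{\frac{861}{95}} = \frac{95}{861}$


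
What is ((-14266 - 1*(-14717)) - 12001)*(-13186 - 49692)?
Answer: 726240900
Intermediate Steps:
((-14266 - 1*(-14717)) - 12001)*(-13186 - 49692) = ((-14266 + 14717) - 12001)*(-62878) = (451 - 12001)*(-62878) = -11550*(-62878) = 726240900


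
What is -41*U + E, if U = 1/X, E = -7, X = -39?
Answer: -232/39 ≈ -5.9487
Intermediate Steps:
U = -1/39 (U = 1/(-39) = -1/39 ≈ -0.025641)
-41*U + E = -41*(-1/39) - 7 = 41/39 - 7 = -232/39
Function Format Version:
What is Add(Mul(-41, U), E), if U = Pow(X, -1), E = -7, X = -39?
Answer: Rational(-232, 39) ≈ -5.9487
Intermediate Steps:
U = Rational(-1, 39) (U = Pow(-39, -1) = Rational(-1, 39) ≈ -0.025641)
Add(Mul(-41, U), E) = Add(Mul(-41, Rational(-1, 39)), -7) = Add(Rational(41, 39), -7) = Rational(-232, 39)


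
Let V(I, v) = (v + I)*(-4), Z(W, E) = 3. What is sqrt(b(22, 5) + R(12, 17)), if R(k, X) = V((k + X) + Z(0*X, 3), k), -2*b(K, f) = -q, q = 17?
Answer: I*sqrt(670)/2 ≈ 12.942*I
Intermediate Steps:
b(K, f) = 17/2 (b(K, f) = -(-1)*17/2 = -1/2*(-17) = 17/2)
V(I, v) = -4*I - 4*v (V(I, v) = (I + v)*(-4) = -4*I - 4*v)
R(k, X) = -12 - 8*k - 4*X (R(k, X) = -4*((k + X) + 3) - 4*k = -4*((X + k) + 3) - 4*k = -4*(3 + X + k) - 4*k = (-12 - 4*X - 4*k) - 4*k = -12 - 8*k - 4*X)
sqrt(b(22, 5) + R(12, 17)) = sqrt(17/2 + (-12 - 8*12 - 4*17)) = sqrt(17/2 + (-12 - 96 - 68)) = sqrt(17/2 - 176) = sqrt(-335/2) = I*sqrt(670)/2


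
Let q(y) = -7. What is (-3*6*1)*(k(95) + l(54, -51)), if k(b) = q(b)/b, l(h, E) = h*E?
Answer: 4709466/95 ≈ 49573.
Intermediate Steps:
l(h, E) = E*h
k(b) = -7/b
(-3*6*1)*(k(95) + l(54, -51)) = (-3*6*1)*(-7/95 - 51*54) = (-18*1)*(-7*1/95 - 2754) = -18*(-7/95 - 2754) = -18*(-261637/95) = 4709466/95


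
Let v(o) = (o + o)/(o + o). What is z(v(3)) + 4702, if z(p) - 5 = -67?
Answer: 4640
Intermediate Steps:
v(o) = 1 (v(o) = (2*o)/((2*o)) = (2*o)*(1/(2*o)) = 1)
z(p) = -62 (z(p) = 5 - 67 = -62)
z(v(3)) + 4702 = -62 + 4702 = 4640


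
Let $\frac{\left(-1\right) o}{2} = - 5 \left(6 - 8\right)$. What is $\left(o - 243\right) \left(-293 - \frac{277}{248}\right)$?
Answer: $\frac{19183483}{248} \approx 77353.0$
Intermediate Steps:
$o = -20$ ($o = - 2 \left(- 5 \left(6 - 8\right)\right) = - 2 \left(\left(-5\right) \left(-2\right)\right) = \left(-2\right) 10 = -20$)
$\left(o - 243\right) \left(-293 - \frac{277}{248}\right) = \left(-20 - 243\right) \left(-293 - \frac{277}{248}\right) = - 263 \left(-293 - \frac{277}{248}\right) = \left(-263\right) \left(- \frac{72941}{248}\right) = \frac{19183483}{248}$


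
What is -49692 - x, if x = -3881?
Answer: -45811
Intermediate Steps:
-49692 - x = -49692 - 1*(-3881) = -49692 + 3881 = -45811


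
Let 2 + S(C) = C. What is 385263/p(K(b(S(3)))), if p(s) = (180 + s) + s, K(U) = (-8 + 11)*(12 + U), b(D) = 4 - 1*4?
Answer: 42807/28 ≈ 1528.8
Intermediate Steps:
S(C) = -2 + C
b(D) = 0 (b(D) = 4 - 4 = 0)
K(U) = 36 + 3*U (K(U) = 3*(12 + U) = 36 + 3*U)
p(s) = 180 + 2*s
385263/p(K(b(S(3)))) = 385263/(180 + 2*(36 + 3*0)) = 385263/(180 + 2*(36 + 0)) = 385263/(180 + 2*36) = 385263/(180 + 72) = 385263/252 = 385263*(1/252) = 42807/28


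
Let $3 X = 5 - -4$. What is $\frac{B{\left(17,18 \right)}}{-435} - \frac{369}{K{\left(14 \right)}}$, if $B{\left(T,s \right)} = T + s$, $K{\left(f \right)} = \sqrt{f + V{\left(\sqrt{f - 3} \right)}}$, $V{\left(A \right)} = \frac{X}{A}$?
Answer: $- \frac{7}{87} - \frac{369 \sqrt{11}}{\sqrt{154 + 3 \sqrt{11}}} \approx -95.661$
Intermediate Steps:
$X = 3$ ($X = \frac{5 - -4}{3} = \frac{5 + 4}{3} = \frac{1}{3} \cdot 9 = 3$)
$V{\left(A \right)} = \frac{3}{A}$
$K{\left(f \right)} = \sqrt{f + \frac{3}{\sqrt{-3 + f}}}$ ($K{\left(f \right)} = \sqrt{f + \frac{3}{\sqrt{f - 3}}} = \sqrt{f + \frac{3}{\sqrt{-3 + f}}}$)
$\frac{B{\left(17,18 \right)}}{-435} - \frac{369}{K{\left(14 \right)}} = \frac{17 + 18}{-435} - \frac{369}{\sqrt{14 + \frac{3}{\sqrt{-3 + 14}}}} = 35 \left(- \frac{1}{435}\right) - \frac{369}{\sqrt{14 + \frac{3}{\sqrt{11}}}} = - \frac{7}{87} - \frac{369}{\sqrt{14 + 3 \frac{\sqrt{11}}{11}}} = - \frac{7}{87} - \frac{369}{\sqrt{14 + \frac{3 \sqrt{11}}{11}}}$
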